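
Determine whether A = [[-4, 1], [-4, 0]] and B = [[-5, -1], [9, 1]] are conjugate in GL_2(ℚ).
Two matrices over a field are similar if and only if they have the same invariant factors.

Both A and B have characteristic polynomial (x + 2)^2 and minimal polynomial (x + 2)^2. Computing further, both have invariant factors (x + 2)^2. Hence A and B are similar.

Yes.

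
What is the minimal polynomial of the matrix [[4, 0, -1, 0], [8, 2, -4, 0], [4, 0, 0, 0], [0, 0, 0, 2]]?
m_A(x) = (x - 2)^2

The characteristic polynomial factors as (x - 2)^4. The minimal polynomial is ∏(x - λ)^{k_λ} where k_λ is the size of the largest Jordan block at λ.

For λ = 2: rank(A - 2I) = 1, and the largest Jordan block has size 2 (the smallest k with rank((A - 2I)^k) = rank((A - 2I)^(k+1))).

So m_A(x) = (x - 2)^2.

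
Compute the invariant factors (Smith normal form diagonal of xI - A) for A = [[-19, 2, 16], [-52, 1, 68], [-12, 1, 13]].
(x - 5)(x + 5)^2

The Jordan structure of A has elementary divisors (x + 5)^2, (x - 5). Arranging the block sizes at each eigenvalue in decreasing order and taking row products gives the invariant factors.

Invariant factors (smallest first, each dividing the next): (x - 5)(x + 5)^2.

Check: the last factor (x - 5)(x + 5)^2 is the minimal polynomial, and the product (x - 5)(x + 5)^2 is the characteristic polynomial.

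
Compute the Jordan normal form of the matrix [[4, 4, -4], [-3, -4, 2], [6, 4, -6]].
The characteristic polynomial is det(xI - A) = (x + 2)^3, so the eigenvalues are -2 (algebraic multiplicity 3).

For λ = -2: rank(A + 2I) = 1, rank((A + 2I)^2) = 0. The eigenspace has dimension 3 - 1 = 2, so there are 2 Jordan blocks; the rank sequence gives block sizes [2, 1].

Assembling the blocks gives the Jordan form J above.

J = [[-2, 1, 0], [0, -2, 0], [0, 0, -2]]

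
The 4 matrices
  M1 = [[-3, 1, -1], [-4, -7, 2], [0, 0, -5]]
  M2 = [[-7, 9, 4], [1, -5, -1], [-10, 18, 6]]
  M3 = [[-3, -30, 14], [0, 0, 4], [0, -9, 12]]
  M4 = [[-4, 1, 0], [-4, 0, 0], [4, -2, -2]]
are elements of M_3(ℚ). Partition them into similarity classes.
4 classes: {M1}, {M2}, {M3}, {M4}

Characteristic polynomials: χ_{M1} = (x + 5)^3, χ_{M2} = (x + 2)^3, χ_{M3} = (x - 6)^2(x + 3), χ_{M4} = (x + 2)^3.

{M1}: invariant factors x + 5, (x + 5)^2.

{M2}: invariant factors (x + 2)^3.

{M3}: invariant factors (x - 6)^2(x + 3).

{M4}: invariant factors x + 2, (x + 2)^2.

Matrices are similar if and only if their invariant-factor lists agree; the partition into similarity classes is {M1}, {M2}, {M3}, {M4}.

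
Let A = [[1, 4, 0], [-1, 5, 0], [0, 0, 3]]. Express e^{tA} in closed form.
A has Jordan form J = [[3, 1, 0], [0, 3, 0], [0, 0, 3]] with A = PJP^{-1}, so e^{tA} = P e^{tJ} P^{-1}.

For a Jordan block J_k(λ), e^{tJ_k(λ)} = e^{λt} · (I + tN + t^2 N^2/2! + ... + t^{k-1} N^{k-1}/(k-1)!) where N is the nilpotent superdiagonal part.

Assembling the blocks and conjugating back gives the entries of e^{tA} as shown above.

e^{tA} = [[(1 - 2*t)*e^{3*t}, 4*t*e^{3*t}, 0], [-t*e^{3*t}, (2*t + 1)*e^{3*t}, 0], [0, 0, e^{3*t}]]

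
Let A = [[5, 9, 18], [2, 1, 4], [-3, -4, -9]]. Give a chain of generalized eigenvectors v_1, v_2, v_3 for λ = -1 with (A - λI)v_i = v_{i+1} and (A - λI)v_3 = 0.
v_1 = [[2, 1, -1]]^T, v_2 = [[3, 2, -2]]^T, v_3 = [[0, 2, -1]]^T

We seek v_1 ∈ ker((A + I)^3) \ ker((A + I)^2), then set v_{i+1} = (A + I) v_i.

One such chain is v_1 = [[2, 1, -1]]^T, v_2 = [[3, 2, -2]]^T, v_3 = [[0, 2, -1]]^T. Check: (A + I) v_3 = [[0, 0, 0]]^T = 0.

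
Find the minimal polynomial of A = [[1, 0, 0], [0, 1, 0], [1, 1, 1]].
m_A(x) = (x - 1)^2

The characteristic polynomial factors as (x - 1)^3. The minimal polynomial is ∏(x - λ)^{k_λ} where k_λ is the size of the largest Jordan block at λ.

For λ = 1: rank(A - I) = 1, and the largest Jordan block has size 2 (the smallest k with rank((A - I)^k) = rank((A - I)^(k+1))).

So m_A(x) = (x - 1)^2.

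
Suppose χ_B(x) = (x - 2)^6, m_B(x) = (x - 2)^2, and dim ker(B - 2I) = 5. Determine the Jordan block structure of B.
λ = 2: algebraic multiplicity 6 (exponent in χ_B), largest block size 2 (exponent in m_B), 5 blocks (geometric multiplicity). These force block sizes [2, 1, 1, 1, 1].

Jordan blocks: (2, 2), (2, 1), (2, 1), (2, 1), (2, 1)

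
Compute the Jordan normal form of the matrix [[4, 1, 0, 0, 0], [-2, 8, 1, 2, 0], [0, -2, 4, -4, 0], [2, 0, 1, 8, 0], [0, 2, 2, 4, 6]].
The characteristic polynomial is det(xI - A) = (x - 6)^5, so the eigenvalues are 6 (algebraic multiplicity 5).

For λ = 6: rank(A - 6I) = 2, rank((A - 6I)^2) = 1, rank((A - 6I)^3) = 0. The eigenspace has dimension 5 - 2 = 3, so there are 3 Jordan blocks; the rank sequence gives block sizes [3, 1, 1].

Assembling the blocks gives the Jordan form J above.

J = [[6, 1, 0, 0, 0], [0, 6, 1, 0, 0], [0, 0, 6, 0, 0], [0, 0, 0, 6, 0], [0, 0, 0, 0, 6]]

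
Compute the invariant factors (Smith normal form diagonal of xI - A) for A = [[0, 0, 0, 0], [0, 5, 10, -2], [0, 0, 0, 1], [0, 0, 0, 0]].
The Jordan structure of A has elementary divisors x^2, x, (x - 5). Arranging the block sizes at each eigenvalue in decreasing order and taking row products gives the invariant factors.

Invariant factors (smallest first, each dividing the next): x, x^2(x - 5).

Check: the last factor x^2(x - 5) is the minimal polynomial, and the product x^3(x - 5) is the characteristic polynomial.

x, x^2(x - 5)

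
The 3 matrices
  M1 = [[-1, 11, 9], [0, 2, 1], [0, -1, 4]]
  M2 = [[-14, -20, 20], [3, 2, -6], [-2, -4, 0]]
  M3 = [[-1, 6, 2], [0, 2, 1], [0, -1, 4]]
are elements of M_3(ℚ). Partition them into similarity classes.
2 classes: {M1, M3}, {M2}

Characteristic polynomials: χ_{M1} = (x - 3)^2(x + 1), χ_{M2} = (x + 4)^3, χ_{M3} = (x - 3)^2(x + 1).

{M1, M3}: invariant factors (x - 3)^2(x + 1).

{M2}: invariant factors x + 4, (x + 4)^2.

Matrices are similar if and only if their invariant-factor lists agree; the partition into similarity classes is {M1, M3}, {M2}.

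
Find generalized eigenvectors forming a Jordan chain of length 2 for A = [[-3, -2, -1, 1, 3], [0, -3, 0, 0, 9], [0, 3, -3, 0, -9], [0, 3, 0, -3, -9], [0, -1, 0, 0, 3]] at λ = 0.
v_1 = [[0, 2, -1, -1, 1]]^T, v_2 = [[-1, 3, 0, 0, 1]]^T

We seek v_1 ∈ ker(A^2) \ ker(A), then set v_{i+1} = A v_i.

One such chain is v_1 = [[0, 2, -1, -1, 1]]^T, v_2 = [[-1, 3, 0, 0, 1]]^T. Check: A v_2 = [[0, 0, 0, 0, 0]]^T = 0.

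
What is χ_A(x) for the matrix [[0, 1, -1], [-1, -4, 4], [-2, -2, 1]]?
xI - A = [[x, -1, 1], [1, x + 4, -4], [2, 2, x - 1]].

Expanding det(xI - A) along the first row:
det(xI - A) = + (x)·det([[x + 4, -4], [2, x - 1]]) - (-1)·det([[1, -4], [2, x - 1]]) + (1)·det([[1, x + 4], [2, 2]]).

Evaluating gives χ_A(x) = x^3 + 3x^2 + 3x + 1 = (x + 1)^3.

χ_A(x) = (x + 1)^3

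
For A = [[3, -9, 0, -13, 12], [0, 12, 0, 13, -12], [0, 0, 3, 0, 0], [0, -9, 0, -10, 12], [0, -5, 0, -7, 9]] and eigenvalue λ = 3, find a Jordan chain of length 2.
We seek v_1 ∈ ker((A - 3I)^2) \ ker(A - 3I), then set v_{i+1} = (A - 3I) v_i.

One such chain is v_1 = [[2, 1, 0, 0, 1]]^T, v_2 = [[3, -3, 0, 3, 1]]^T. Check: (A - 3I) v_2 = [[0, 0, 0, 0, 0]]^T = 0.

v_1 = [[2, 1, 0, 0, 1]]^T, v_2 = [[3, -3, 0, 3, 1]]^T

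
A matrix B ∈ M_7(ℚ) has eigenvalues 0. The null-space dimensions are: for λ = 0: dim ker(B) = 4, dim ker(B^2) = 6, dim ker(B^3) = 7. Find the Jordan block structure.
λ = 0: successive nullity increments [4, 2, 1] count blocks of size ≥ k; block sizes are [3, 2, 1, 1].

Jordan blocks: (0, 3), (0, 2), (0, 1), (0, 1)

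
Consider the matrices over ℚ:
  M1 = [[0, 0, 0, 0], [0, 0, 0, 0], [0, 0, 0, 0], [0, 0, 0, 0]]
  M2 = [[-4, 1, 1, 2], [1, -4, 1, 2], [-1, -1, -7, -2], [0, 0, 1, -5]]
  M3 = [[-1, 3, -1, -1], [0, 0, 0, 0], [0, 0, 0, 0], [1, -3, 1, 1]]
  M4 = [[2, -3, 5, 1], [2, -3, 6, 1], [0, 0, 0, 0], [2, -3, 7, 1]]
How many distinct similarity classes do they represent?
Characteristic polynomials: χ_{M1} = x^4, χ_{M2} = (x + 5)^4, χ_{M3} = x^4, χ_{M4} = x^4.

{M1}: invariant factors x, x, x, x.

{M2}: invariant factors x + 5, (x + 5)^3.

{M3}: invariant factors x, x, x^2.

{M4}: invariant factors x, x^3.

Matrices are similar if and only if their invariant-factor lists agree; the partition into similarity classes is {M1}, {M2}, {M3}, {M4}.

4 classes: {M1}, {M2}, {M3}, {M4}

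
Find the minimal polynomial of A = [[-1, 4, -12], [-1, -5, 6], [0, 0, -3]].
m_A(x) = (x + 3)^2

The characteristic polynomial factors as (x + 3)^3. The minimal polynomial is ∏(x - λ)^{k_λ} where k_λ is the size of the largest Jordan block at λ.

For λ = -3: rank(A + 3I) = 1, and the largest Jordan block has size 2 (the smallest k with rank((A + 3I)^k) = rank((A + 3I)^(k+1))).

So m_A(x) = (x + 3)^2.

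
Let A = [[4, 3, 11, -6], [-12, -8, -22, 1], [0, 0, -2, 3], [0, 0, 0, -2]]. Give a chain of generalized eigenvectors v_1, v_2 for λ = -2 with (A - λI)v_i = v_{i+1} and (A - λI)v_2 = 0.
v_1 = [[-3, -1, 2, 0]]^T, v_2 = [[1, -2, 0, 0]]^T

We seek v_1 ∈ ker((A + 2I)^2) \ ker(A + 2I), then set v_{i+1} = (A + 2I) v_i.

One such chain is v_1 = [[-3, -1, 2, 0]]^T, v_2 = [[1, -2, 0, 0]]^T. Check: (A + 2I) v_2 = [[0, 0, 0, 0]]^T = 0.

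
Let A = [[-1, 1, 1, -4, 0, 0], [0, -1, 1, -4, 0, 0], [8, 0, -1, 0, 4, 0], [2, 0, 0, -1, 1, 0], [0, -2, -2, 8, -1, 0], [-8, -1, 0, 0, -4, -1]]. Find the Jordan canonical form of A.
The characteristic polynomial is det(xI - A) = (x + 1)^6, so the eigenvalues are -1 (algebraic multiplicity 6).

For λ = -1: rank(A + I) = 3, rank((A + I)^2) = 1, rank((A + I)^3) = 0. The eigenspace has dimension 6 - 3 = 3, so there are 3 Jordan blocks; the rank sequence gives block sizes [3, 2, 1].

Assembling the blocks gives the Jordan form J above.

J = [[-1, 1, 0, 0, 0, 0], [0, -1, 1, 0, 0, 0], [0, 0, -1, 0, 0, 0], [0, 0, 0, -1, 1, 0], [0, 0, 0, 0, -1, 0], [0, 0, 0, 0, 0, -1]]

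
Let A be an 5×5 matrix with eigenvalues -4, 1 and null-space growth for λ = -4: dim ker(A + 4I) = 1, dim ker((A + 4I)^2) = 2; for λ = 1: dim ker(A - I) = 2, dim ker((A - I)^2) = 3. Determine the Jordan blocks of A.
λ = -4: successive nullity increments [1, 1] count blocks of size ≥ k; block sizes are [2].
λ = 1: successive nullity increments [2, 1] count blocks of size ≥ k; block sizes are [2, 1].

Jordan blocks: (-4, 2), (1, 2), (1, 1)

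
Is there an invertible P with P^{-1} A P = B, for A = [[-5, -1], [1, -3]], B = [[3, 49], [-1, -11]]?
Two matrices over a field are similar if and only if they have the same invariant factors.

Both A and B have characteristic polynomial (x + 4)^2 and minimal polynomial (x + 4)^2. Computing further, both have invariant factors (x + 4)^2. Hence A and B are similar.

Yes.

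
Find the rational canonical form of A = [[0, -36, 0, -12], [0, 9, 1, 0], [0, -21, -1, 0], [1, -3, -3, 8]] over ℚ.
The invariant factors of A (the non-unit diagonal entries of the Smith normal form of xI - A over ℚ[x]) are (x - 6)(x - 2), (x - 6)(x - 2), each dividing the next. The characteristic polynomial is their product, (x - 6)^2(x - 2)^2.

The rational canonical form is the block-diagonal matrix of companion matrices C(f_i):
R = [[0, -12, 0, 0], [1, 8, 0, 0], [0, 0, 0, -12], [0, 0, 1, 8]].

R = [[0, -12, 0, 0], [1, 8, 0, 0], [0, 0, 0, -12], [0, 0, 1, 8]]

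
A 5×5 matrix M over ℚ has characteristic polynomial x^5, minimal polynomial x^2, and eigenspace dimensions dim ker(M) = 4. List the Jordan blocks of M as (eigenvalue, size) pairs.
Jordan blocks: (0, 2), (0, 1), (0, 1), (0, 1)

λ = 0: algebraic multiplicity 5 (exponent in χ_M), largest block size 2 (exponent in m_M), 4 blocks (geometric multiplicity). These force block sizes [2, 1, 1, 1].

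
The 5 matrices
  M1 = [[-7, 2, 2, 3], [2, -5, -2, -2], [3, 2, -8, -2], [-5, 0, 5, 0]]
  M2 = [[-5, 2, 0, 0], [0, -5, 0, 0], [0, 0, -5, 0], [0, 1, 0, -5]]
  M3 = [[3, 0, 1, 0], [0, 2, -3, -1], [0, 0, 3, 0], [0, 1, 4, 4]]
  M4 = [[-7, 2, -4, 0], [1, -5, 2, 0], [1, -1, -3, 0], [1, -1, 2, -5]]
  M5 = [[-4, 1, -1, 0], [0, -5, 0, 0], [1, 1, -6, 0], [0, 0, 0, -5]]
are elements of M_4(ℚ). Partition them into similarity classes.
Characteristic polynomials: χ_{M1} = (x + 5)^4, χ_{M2} = (x + 5)^4, χ_{M3} = (x - 3)^4, χ_{M4} = (x + 5)^4, χ_{M5} = (x + 5)^4.

{M1, M4}: invariant factors x + 5, (x + 5)^3.

{M2, M5}: invariant factors x + 5, x + 5, (x + 5)^2.

{M3}: invariant factors x - 3, (x - 3)^3.

Matrices are similar if and only if their invariant-factor lists agree; the partition into similarity classes is {M1, M4}, {M2, M5}, {M3}.

3 classes: {M1, M4}, {M2, M5}, {M3}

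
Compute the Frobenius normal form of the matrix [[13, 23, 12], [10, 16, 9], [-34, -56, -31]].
The invariant factors of A (the non-unit diagonal entries of the Smith normal form of xI - A over ℚ[x]) are (x + 4)(x^2 - 2x - 1), each dividing the next. The characteristic polynomial is their product, (x + 4)(x^2 - 2x - 1).

The rational canonical form is the block-diagonal matrix of companion matrices C(f_i):
R = [[0, 0, 4], [1, 0, 9], [0, 1, -2]].

Note the characteristic polynomial does not split into linear factors over ℚ, so A has no Jordan form over ℚ; the rational canonical form exists over any field.

R = [[0, 0, 4], [1, 0, 9], [0, 1, -2]]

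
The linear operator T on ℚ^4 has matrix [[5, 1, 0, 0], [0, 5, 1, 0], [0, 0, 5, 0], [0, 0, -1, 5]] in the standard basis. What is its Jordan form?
J = [[5, 1, 0, 0], [0, 5, 1, 0], [0, 0, 5, 0], [0, 0, 0, 5]]

The characteristic polynomial is det(xI - A) = (x - 5)^4, so the eigenvalues are 5 (algebraic multiplicity 4).

For λ = 5: rank(A - 5I) = 2, rank((A - 5I)^2) = 1, rank((A - 5I)^3) = 0. The eigenspace has dimension 4 - 2 = 2, so there are 2 Jordan blocks; the rank sequence gives block sizes [3, 1].

Assembling the blocks gives the Jordan form J above.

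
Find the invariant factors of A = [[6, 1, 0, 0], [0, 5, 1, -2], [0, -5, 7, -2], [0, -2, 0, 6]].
The Jordan structure of A has elementary divisors (x - 6)^3, (x - 6). Arranging the block sizes at each eigenvalue in decreasing order and taking row products gives the invariant factors.

Invariant factors (smallest first, each dividing the next): x - 6, (x - 6)^3.

Check: the last factor (x - 6)^3 is the minimal polynomial, and the product (x - 6)^4 is the characteristic polynomial.

x - 6, (x - 6)^3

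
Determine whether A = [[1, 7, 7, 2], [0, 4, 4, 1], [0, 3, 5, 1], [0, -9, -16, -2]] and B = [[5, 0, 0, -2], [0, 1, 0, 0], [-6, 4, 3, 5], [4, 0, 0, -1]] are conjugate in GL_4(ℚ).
No.

Both have characteristic polynomial (x - 3)^2(x - 1)^2, but the minimal polynomial of A is (x - 3)^2(x - 1)^2 while the minimal polynomial of B is (x - 3)^2(x - 1). The minimal polynomial is a similarity invariant, so A and B are not similar.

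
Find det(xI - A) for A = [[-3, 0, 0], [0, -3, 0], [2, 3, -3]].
xI - A = [[x + 3, 0, 0], [0, x + 3, 0], [-2, -3, x + 3]].

Expanding det(xI - A) along the first row:
det(xI - A) = + (x + 3)·det([[x + 3, 0], [-3, x + 3]]) - (0)·det([[0, 0], [-2, x + 3]]) + (0)·det([[0, x + 3], [-2, -3]]).

Evaluating gives χ_A(x) = x^3 + 9x^2 + 27x + 27 = (x + 3)^3.

χ_A(x) = (x + 3)^3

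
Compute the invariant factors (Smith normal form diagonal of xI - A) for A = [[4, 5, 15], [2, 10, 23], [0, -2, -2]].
(x - 4)^3

The Jordan structure of A has elementary divisors (x - 4)^3. Arranging the block sizes at each eigenvalue in decreasing order and taking row products gives the invariant factors.

Invariant factors (smallest first, each dividing the next): (x - 4)^3.

Check: the last factor (x - 4)^3 is the minimal polynomial, and the product (x - 4)^3 is the characteristic polynomial.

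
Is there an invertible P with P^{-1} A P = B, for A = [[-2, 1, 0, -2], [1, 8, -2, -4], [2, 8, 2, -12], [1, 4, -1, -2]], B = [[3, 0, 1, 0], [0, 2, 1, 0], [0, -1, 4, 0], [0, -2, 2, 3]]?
No.

trace(A) = 6 but trace(B) = 12. The trace is a similarity invariant, so A and B are not similar.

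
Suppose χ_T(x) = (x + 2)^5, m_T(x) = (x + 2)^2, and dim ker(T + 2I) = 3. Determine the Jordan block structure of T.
Jordan blocks: (-2, 2), (-2, 2), (-2, 1)

λ = -2: algebraic multiplicity 5 (exponent in χ_T), largest block size 2 (exponent in m_T), 3 blocks (geometric multiplicity). These force block sizes [2, 2, 1].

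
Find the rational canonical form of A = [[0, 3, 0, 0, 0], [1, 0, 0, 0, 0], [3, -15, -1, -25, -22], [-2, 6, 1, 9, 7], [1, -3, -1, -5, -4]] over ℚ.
R = [[0, 3, 0, 0, 0], [1, 0, 0, 0, 0], [0, 0, 0, 0, -12], [0, 0, 1, 0, 3], [0, 0, 0, 1, 4]]

The invariant factors of A (the non-unit diagonal entries of the Smith normal form of xI - A over ℚ[x]) are x^2 - 3, (x - 4)(x^2 - 3), each dividing the next. The characteristic polynomial is their product, (x - 4)(x^2 - 3)^2.

The rational canonical form is the block-diagonal matrix of companion matrices C(f_i):
R = [[0, 3, 0, 0, 0], [1, 0, 0, 0, 0], [0, 0, 0, 0, -12], [0, 0, 1, 0, 3], [0, 0, 0, 1, 4]].

Note the characteristic polynomial does not split into linear factors over ℚ, so A has no Jordan form over ℚ; the rational canonical form exists over any field.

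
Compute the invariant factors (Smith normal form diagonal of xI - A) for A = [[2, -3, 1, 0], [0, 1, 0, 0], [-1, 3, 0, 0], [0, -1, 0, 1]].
(x - 1)^2, (x - 1)^2

The Jordan structure of A has elementary divisors (x - 1)^2, (x - 1)^2. Arranging the block sizes at each eigenvalue in decreasing order and taking row products gives the invariant factors.

Invariant factors (smallest first, each dividing the next): (x - 1)^2, (x - 1)^2.

Check: the last factor (x - 1)^2 is the minimal polynomial, and the product (x - 1)^4 is the characteristic polynomial.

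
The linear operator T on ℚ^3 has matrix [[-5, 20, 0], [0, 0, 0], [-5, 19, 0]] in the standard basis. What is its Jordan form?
J = [[-5, 0, 0], [0, 0, 1], [0, 0, 0]]

The characteristic polynomial is det(xI - A) = x^2(x + 5), so the eigenvalues are -5 (algebraic multiplicity 1), 0 (algebraic multiplicity 2).

For λ = -5: algebraic multiplicity 1 gives one 1×1 block.

For λ = 0: rank(A) = 2, rank(A^2) = 1. The eigenspace has dimension 3 - 2 = 1, so there is 1 Jordan block; the rank sequence gives block sizes [2].

Assembling the blocks gives the Jordan form J above.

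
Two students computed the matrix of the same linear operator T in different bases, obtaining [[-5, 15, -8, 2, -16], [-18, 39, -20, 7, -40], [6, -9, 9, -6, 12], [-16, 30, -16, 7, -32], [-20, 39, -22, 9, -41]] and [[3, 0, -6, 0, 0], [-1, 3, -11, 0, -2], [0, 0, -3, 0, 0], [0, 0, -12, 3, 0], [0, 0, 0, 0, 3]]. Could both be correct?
No.

Both have characteristic polynomial (x - 3)^4(x + 3), but the minimal polynomial of A is (x - 3)^3(x + 3) while the minimal polynomial of B is (x - 3)^2(x + 3). The minimal polynomial is a similarity invariant, so A and B are not similar.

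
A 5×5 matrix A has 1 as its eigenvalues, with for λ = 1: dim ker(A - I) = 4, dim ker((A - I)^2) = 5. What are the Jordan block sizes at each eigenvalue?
Jordan blocks: (1, 2), (1, 1), (1, 1), (1, 1)

λ = 1: successive nullity increments [4, 1] count blocks of size ≥ k; block sizes are [2, 1, 1, 1].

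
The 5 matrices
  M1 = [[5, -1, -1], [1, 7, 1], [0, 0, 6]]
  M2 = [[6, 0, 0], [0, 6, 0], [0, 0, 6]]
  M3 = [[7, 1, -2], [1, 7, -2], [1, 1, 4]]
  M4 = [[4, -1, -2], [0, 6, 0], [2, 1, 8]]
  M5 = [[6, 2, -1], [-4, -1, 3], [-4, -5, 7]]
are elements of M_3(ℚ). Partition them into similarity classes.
Characteristic polynomials: χ_{M1} = (x - 6)^3, χ_{M2} = (x - 6)^3, χ_{M3} = (x - 6)^3, χ_{M4} = (x - 6)^3, χ_{M5} = (x - 4)^3.

{M1, M3, M4}: invariant factors x - 6, (x - 6)^2.

{M2}: invariant factors x - 6, x - 6, x - 6.

{M5}: invariant factors (x - 4)^3.

Matrices are similar if and only if their invariant-factor lists agree; the partition into similarity classes is {M1, M3, M4}, {M2}, {M5}.

3 classes: {M1, M3, M4}, {M2}, {M5}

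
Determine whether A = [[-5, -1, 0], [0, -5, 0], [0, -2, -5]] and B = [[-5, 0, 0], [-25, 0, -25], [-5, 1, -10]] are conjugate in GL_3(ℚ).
Yes.

Two matrices over a field are similar if and only if they have the same invariant factors.

Both A and B have characteristic polynomial (x + 5)^3 and minimal polynomial (x + 5)^2. Computing further, both have invariant factors x + 5, (x + 5)^2. Hence A and B are similar.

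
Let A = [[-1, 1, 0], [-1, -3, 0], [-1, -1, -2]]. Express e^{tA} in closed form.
e^{tA} = [[(t + 1)*e^{-2*t}, t*e^{-2*t}, 0], [-t*e^{-2*t}, (1 - t)*e^{-2*t}, 0], [-t*e^{-2*t}, -t*e^{-2*t}, e^{-2*t}]]

A has Jordan form J = [[-2, 1, 0], [0, -2, 0], [0, 0, -2]] with A = PJP^{-1}, so e^{tA} = P e^{tJ} P^{-1}.

For a Jordan block J_k(λ), e^{tJ_k(λ)} = e^{λt} · (I + tN + t^2 N^2/2! + ... + t^{k-1} N^{k-1}/(k-1)!) where N is the nilpotent superdiagonal part.

Assembling the blocks and conjugating back gives the entries of e^{tA} as shown above.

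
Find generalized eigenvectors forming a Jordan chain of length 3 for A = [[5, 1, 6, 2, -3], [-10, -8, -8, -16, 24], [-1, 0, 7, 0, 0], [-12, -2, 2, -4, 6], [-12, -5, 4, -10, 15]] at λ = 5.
We seek v_1 ∈ ker((A - 5I)^3) \ ker((A - 5I)^2), then set v_{i+1} = (A - 5I) v_i.

One such chain is v_1 = [[0, 2, 0, 0, 1]]^T, v_2 = [[-1, -2, 0, 2, 0]]^T, v_3 = [[2, 4, 1, -2, 2]]^T. Check: (A - 5I) v_3 = [[0, 0, 0, 0, 0]]^T = 0.

v_1 = [[0, 2, 0, 0, 1]]^T, v_2 = [[-1, -2, 0, 2, 0]]^T, v_3 = [[2, 4, 1, -2, 2]]^T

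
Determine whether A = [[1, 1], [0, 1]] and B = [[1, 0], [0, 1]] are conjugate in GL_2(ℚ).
No.

Both have characteristic polynomial (x - 1)^2, but the minimal polynomial of A is (x - 1)^2 while the minimal polynomial of B is x - 1. The minimal polynomial is a similarity invariant, so A and B are not similar.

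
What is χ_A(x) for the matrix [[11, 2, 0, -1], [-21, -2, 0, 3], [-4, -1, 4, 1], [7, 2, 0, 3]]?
xI - A = [[x - 11, -2, 0, 1], [21, x + 2, 0, -3], [4, 1, x - 4, -1], [-7, -2, 0, x - 3]].

Expanding det(xI - A) along the first row:
det(xI - A) = + (x - 11)·det([[x + 2, 0, -3], [1, x - 4, -1], [-2, 0, x - 3]]) - (-2)·det([[21, 0, -3], [4, x - 4, -1], [-7, 0, x - 3]]) + (0)·det([[21, x + 2, -3], [4, 1, -1], [-7, -2, x - 3]]) - (1)·det([[21, x + 2, 0], [4, 1, x - 4], [-7, -2, 0]]).

Evaluating gives χ_A(x) = x^4 - 16x^3 + 96x^2 - 256x + 256 = (x - 4)^4.

χ_A(x) = (x - 4)^4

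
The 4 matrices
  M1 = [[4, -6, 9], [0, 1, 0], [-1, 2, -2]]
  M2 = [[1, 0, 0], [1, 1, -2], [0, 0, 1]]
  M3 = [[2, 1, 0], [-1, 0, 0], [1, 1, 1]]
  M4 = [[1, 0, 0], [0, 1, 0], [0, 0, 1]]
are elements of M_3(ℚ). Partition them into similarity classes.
2 classes: {M1, M2, M3}, {M4}

Characteristic polynomials: χ_{M1} = (x - 1)^3, χ_{M2} = (x - 1)^3, χ_{M3} = (x - 1)^3, χ_{M4} = (x - 1)^3.

{M1, M2, M3}: invariant factors x - 1, (x - 1)^2.

{M4}: invariant factors x - 1, x - 1, x - 1.

Matrices are similar if and only if their invariant-factor lists agree; the partition into similarity classes is {M1, M2, M3}, {M4}.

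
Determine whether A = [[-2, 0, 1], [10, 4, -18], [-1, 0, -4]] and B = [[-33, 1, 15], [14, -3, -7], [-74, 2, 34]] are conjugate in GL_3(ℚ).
Yes.

Two matrices over a field are similar if and only if they have the same invariant factors.

Both A and B have characteristic polynomial (x - 4)(x + 3)^2 and minimal polynomial (x - 4)(x + 3)^2. Computing further, both have invariant factors (x - 4)(x + 3)^2. Hence A and B are similar.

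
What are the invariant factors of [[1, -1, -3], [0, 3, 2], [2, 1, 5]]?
The Jordan structure of A has elementary divisors (x - 3)^3. Arranging the block sizes at each eigenvalue in decreasing order and taking row products gives the invariant factors.

Invariant factors (smallest first, each dividing the next): (x - 3)^3.

Check: the last factor (x - 3)^3 is the minimal polynomial, and the product (x - 3)^3 is the characteristic polynomial.

(x - 3)^3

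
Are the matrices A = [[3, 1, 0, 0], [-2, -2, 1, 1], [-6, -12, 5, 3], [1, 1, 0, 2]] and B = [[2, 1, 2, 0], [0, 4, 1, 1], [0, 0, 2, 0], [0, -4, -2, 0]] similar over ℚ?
Two matrices over a field are similar if and only if they have the same invariant factors.

Both A and B have characteristic polynomial (x - 2)^4 and minimal polynomial (x - 2)^3. Computing further, both have invariant factors x - 2, (x - 2)^3. Hence A and B are similar.

Yes.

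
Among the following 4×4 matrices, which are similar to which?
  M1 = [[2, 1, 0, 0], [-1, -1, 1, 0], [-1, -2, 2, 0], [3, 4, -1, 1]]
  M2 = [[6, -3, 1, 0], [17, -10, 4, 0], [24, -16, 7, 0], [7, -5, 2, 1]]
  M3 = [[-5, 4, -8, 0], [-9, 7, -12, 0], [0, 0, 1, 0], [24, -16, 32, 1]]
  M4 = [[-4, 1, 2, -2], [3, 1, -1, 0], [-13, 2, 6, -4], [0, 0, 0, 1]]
2 classes: {M1, M2, M4}, {M3}

Characteristic polynomials: χ_{M1} = (x - 1)^4, χ_{M2} = (x - 1)^4, χ_{M3} = (x - 1)^4, χ_{M4} = (x - 1)^4.

{M1, M2, M4}: invariant factors x - 1, (x - 1)^3.

{M3}: invariant factors x - 1, x - 1, (x - 1)^2.

Matrices are similar if and only if their invariant-factor lists agree; the partition into similarity classes is {M1, M2, M4}, {M3}.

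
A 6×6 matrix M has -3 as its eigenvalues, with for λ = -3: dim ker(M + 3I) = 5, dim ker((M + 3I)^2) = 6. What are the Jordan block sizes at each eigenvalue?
λ = -3: successive nullity increments [5, 1] count blocks of size ≥ k; block sizes are [2, 1, 1, 1, 1].

Jordan blocks: (-3, 2), (-3, 1), (-3, 1), (-3, 1), (-3, 1)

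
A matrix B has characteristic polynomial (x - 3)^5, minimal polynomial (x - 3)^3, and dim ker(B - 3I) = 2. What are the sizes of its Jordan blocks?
Jordan blocks: (3, 3), (3, 2)

λ = 3: algebraic multiplicity 5 (exponent in χ_B), largest block size 3 (exponent in m_B), 2 blocks (geometric multiplicity). These force block sizes [3, 2].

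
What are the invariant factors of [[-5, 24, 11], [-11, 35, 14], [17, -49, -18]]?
The Jordan structure of A has elementary divisors (x - 4)^3. Arranging the block sizes at each eigenvalue in decreasing order and taking row products gives the invariant factors.

Invariant factors (smallest first, each dividing the next): (x - 4)^3.

Check: the last factor (x - 4)^3 is the minimal polynomial, and the product (x - 4)^3 is the characteristic polynomial.

(x - 4)^3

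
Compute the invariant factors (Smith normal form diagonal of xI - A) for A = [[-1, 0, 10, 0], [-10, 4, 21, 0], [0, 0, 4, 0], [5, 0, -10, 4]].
x - 4, (x - 4)^2(x + 1)

The Jordan structure of A has elementary divisors (x + 1), (x - 4)^2, (x - 4). Arranging the block sizes at each eigenvalue in decreasing order and taking row products gives the invariant factors.

Invariant factors (smallest first, each dividing the next): x - 4, (x - 4)^2(x + 1).

Check: the last factor (x - 4)^2(x + 1) is the minimal polynomial, and the product (x - 4)^3(x + 1) is the characteristic polynomial.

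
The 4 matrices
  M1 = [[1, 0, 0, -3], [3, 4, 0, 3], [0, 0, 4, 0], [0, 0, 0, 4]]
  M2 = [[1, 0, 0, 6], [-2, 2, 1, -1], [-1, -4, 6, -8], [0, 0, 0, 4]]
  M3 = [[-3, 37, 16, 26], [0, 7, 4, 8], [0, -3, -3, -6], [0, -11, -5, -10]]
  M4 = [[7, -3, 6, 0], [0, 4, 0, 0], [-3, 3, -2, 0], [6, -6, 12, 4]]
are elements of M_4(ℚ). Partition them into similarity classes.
3 classes: {M1, M4}, {M2}, {M3}

Characteristic polynomials: χ_{M1} = (x - 4)^3(x - 1), χ_{M2} = (x - 4)^3(x - 1), χ_{M3} = x(x + 3)^3, χ_{M4} = (x - 4)^3(x - 1).

{M1, M4}: invariant factors x - 4, x - 4, (x - 4)(x - 1).

{M2}: invariant factors x - 4, (x - 4)^2(x - 1).

{M3}: invariant factors x + 3, x(x + 3)^2.

Matrices are similar if and only if their invariant-factor lists agree; the partition into similarity classes is {M1, M4}, {M2}, {M3}.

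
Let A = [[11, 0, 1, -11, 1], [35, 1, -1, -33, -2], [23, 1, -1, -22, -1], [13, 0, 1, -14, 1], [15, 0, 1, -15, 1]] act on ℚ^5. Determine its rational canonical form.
R = [[0, 0, 0, 0, -4], [1, 0, 0, 0, 7], [0, 1, 0, 0, 26], [0, 0, 1, 0, 14], [0, 0, 0, 1, -2]]

The invariant factors of A (the non-unit diagonal entries of the Smith normal form of xI - A over ℚ[x]) are (x + 1)^2(x + 4)(x^2 - 4x + 1), each dividing the next. The characteristic polynomial is their product, (x + 1)^2(x + 4)(x^2 - 4x + 1).

The rational canonical form is the block-diagonal matrix of companion matrices C(f_i):
R = [[0, 0, 0, 0, -4], [1, 0, 0, 0, 7], [0, 1, 0, 0, 26], [0, 0, 1, 0, 14], [0, 0, 0, 1, -2]].

Note the characteristic polynomial does not split into linear factors over ℚ, so A has no Jordan form over ℚ; the rational canonical form exists over any field.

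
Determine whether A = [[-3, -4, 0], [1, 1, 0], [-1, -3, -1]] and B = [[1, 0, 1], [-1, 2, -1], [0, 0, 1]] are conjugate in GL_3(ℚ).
trace(A) = -3 but trace(B) = 4. The trace is a similarity invariant, so A and B are not similar.

No.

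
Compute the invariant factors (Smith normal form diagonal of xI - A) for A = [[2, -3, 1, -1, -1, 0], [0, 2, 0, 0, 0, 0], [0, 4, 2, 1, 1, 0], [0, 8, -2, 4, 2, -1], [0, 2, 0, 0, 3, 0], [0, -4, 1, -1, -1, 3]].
x - 3, (x - 3)^3(x - 2)^2

The Jordan structure of A has elementary divisors (x - 2)^2, (x - 3)^3, (x - 3). Arranging the block sizes at each eigenvalue in decreasing order and taking row products gives the invariant factors.

Invariant factors (smallest first, each dividing the next): x - 3, (x - 3)^3(x - 2)^2.

Check: the last factor (x - 3)^3(x - 2)^2 is the minimal polynomial, and the product (x - 3)^4(x - 2)^2 is the characteristic polynomial.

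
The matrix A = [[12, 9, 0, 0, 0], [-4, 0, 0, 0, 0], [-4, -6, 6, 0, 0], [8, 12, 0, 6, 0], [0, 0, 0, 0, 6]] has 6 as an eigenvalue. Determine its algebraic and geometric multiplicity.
algebraic multiplicity 5, geometric multiplicity 4

The characteristic polynomial is (x - 6)^5, so the factor x - 6 appears with exponent 5: the algebraic multiplicity is 5.

rank(A - 6I) = 1, so the eigenspace has dimension 5 - 1 = 4: the geometric multiplicity is 4.

Since 4 < 5, A is not diagonalizable.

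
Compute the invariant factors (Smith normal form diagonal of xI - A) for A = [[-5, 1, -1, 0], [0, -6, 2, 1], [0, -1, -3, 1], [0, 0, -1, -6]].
x + 5, (x + 5)^3

The Jordan structure of A has elementary divisors (x + 5)^3, (x + 5). Arranging the block sizes at each eigenvalue in decreasing order and taking row products gives the invariant factors.

Invariant factors (smallest first, each dividing the next): x + 5, (x + 5)^3.

Check: the last factor (x + 5)^3 is the minimal polynomial, and the product (x + 5)^4 is the characteristic polynomial.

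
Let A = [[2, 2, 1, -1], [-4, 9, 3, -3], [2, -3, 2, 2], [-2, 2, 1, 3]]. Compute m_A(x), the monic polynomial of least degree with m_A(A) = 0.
m_A(x) = (x - 4)^3

The characteristic polynomial factors as (x - 4)^4. The minimal polynomial is ∏(x - λ)^{k_λ} where k_λ is the size of the largest Jordan block at λ.

For λ = 4: rank(A - 4I) = 2, and the largest Jordan block has size 3 (the smallest k with rank((A - 4I)^k) = rank((A - 4I)^(k+1))).

So m_A(x) = (x - 4)^3.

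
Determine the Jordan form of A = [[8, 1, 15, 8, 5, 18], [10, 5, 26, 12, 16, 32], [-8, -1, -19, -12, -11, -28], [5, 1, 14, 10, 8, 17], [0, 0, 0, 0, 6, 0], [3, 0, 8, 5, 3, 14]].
The characteristic polynomial is det(xI - A) = (x - 6)^2(x - 3)^4, so the eigenvalues are 3 (algebraic multiplicity 4), 6 (algebraic multiplicity 2).

For λ = 3: rank(A - 3I) = 4, rank((A - 3I)^2) = 2. The eigenspace has dimension 6 - 4 = 2, so there are 2 Jordan blocks; the rank sequence gives block sizes [2, 2].

For λ = 6: rank(A - 6I) = 4. The eigenspace has dimension 6 - 4 = 2, so there are 2 Jordan blocks; the rank sequence gives block sizes [1, 1].

Assembling the blocks gives the Jordan form J above.

J = [[3, 1, 0, 0, 0, 0], [0, 3, 0, 0, 0, 0], [0, 0, 3, 1, 0, 0], [0, 0, 0, 3, 0, 0], [0, 0, 0, 0, 6, 0], [0, 0, 0, 0, 0, 6]]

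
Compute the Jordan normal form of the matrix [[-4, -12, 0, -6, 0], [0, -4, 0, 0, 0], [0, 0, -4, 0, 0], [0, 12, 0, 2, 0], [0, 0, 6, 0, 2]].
The characteristic polynomial is det(xI - A) = (x - 2)^2(x + 4)^3, so the eigenvalues are -4 (algebraic multiplicity 3), 2 (algebraic multiplicity 2).

For λ = -4: rank(A + 4I) = 2. The eigenspace has dimension 5 - 2 = 3, so there are 3 Jordan blocks; the rank sequence gives block sizes [1, 1, 1].

For λ = 2: rank(A - 2I) = 3. The eigenspace has dimension 5 - 3 = 2, so there are 2 Jordan blocks; the rank sequence gives block sizes [1, 1].

Assembling the blocks gives the Jordan form J above.

J = [[-4, 0, 0, 0, 0], [0, -4, 0, 0, 0], [0, 0, -4, 0, 0], [0, 0, 0, 2, 0], [0, 0, 0, 0, 2]]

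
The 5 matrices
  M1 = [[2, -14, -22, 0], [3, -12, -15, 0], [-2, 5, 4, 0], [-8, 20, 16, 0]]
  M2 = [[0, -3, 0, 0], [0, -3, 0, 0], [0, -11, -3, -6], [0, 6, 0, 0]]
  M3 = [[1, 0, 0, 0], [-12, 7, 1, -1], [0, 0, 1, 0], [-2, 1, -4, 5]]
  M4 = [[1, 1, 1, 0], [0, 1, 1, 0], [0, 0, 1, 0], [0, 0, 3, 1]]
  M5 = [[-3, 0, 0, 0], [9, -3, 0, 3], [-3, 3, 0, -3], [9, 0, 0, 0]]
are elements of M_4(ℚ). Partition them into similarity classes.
4 classes: {M1, M2}, {M3}, {M4}, {M5}

Characteristic polynomials: χ_{M1} = x^2(x + 3)^2, χ_{M2} = x^2(x + 3)^2, χ_{M3} = (x - 6)^2(x - 1)^2, χ_{M4} = (x - 1)^4, χ_{M5} = x^2(x + 3)^2.

{M1, M2}: invariant factors x, x(x + 3)^2.

{M3}: invariant factors x - 1, (x - 6)^2(x - 1).

{M4}: invariant factors x - 1, (x - 1)^3.

{M5}: invariant factors x(x + 3), x(x + 3).

Matrices are similar if and only if their invariant-factor lists agree; the partition into similarity classes is {M1, M2}, {M3}, {M4}, {M5}.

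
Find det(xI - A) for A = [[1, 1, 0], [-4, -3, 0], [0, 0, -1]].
xI - A = [[x - 1, -1, 0], [4, x + 3, 0], [0, 0, x + 1]].

Expanding det(xI - A) along the first row:
det(xI - A) = + (x - 1)·det([[x + 3, 0], [0, x + 1]]) - (-1)·det([[4, 0], [0, x + 1]]) + (0)·det([[4, x + 3], [0, 0]]).

Evaluating gives χ_A(x) = x^3 + 3x^2 + 3x + 1 = (x + 1)^3.

χ_A(x) = (x + 1)^3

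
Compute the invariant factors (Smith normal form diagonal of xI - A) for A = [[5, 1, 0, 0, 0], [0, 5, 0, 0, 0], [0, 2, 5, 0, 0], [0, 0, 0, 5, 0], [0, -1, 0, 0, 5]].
x - 5, x - 5, x - 5, (x - 5)^2

The Jordan structure of A has elementary divisors (x - 5)^2, (x - 5), (x - 5), (x - 5). Arranging the block sizes at each eigenvalue in decreasing order and taking row products gives the invariant factors.

Invariant factors (smallest first, each dividing the next): x - 5, x - 5, x - 5, (x - 5)^2.

Check: the last factor (x - 5)^2 is the minimal polynomial, and the product (x - 5)^5 is the characteristic polynomial.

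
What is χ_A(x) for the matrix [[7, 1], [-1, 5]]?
xI - A = [[x - 7, -1], [1, x - 5]].

Expanding det(xI - A) along the first row:
det(xI - A) = + (x - 7)·det([[x - 5]]) - (-1)·det([[1]]).

Evaluating gives χ_A(x) = x^2 - 12x + 36 = (x - 6)^2.

χ_A(x) = (x - 6)^2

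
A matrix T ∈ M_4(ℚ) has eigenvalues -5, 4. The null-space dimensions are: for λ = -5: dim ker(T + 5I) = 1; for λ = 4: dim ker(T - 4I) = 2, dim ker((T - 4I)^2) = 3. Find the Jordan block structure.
Jordan blocks: (-5, 1), (4, 2), (4, 1)

λ = -5: successive nullity increments [1] count blocks of size ≥ k; block sizes are [1].
λ = 4: successive nullity increments [2, 1] count blocks of size ≥ k; block sizes are [2, 1].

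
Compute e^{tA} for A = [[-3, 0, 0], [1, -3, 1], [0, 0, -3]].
A has Jordan form J = [[-3, 1, 0], [0, -3, 0], [0, 0, -3]] with A = PJP^{-1}, so e^{tA} = P e^{tJ} P^{-1}.

For a Jordan block J_k(λ), e^{tJ_k(λ)} = e^{λt} · (I + tN + t^2 N^2/2! + ... + t^{k-1} N^{k-1}/(k-1)!) where N is the nilpotent superdiagonal part.

Assembling the blocks and conjugating back gives the entries of e^{tA} as shown above.

e^{tA} = [[e^{-3*t}, 0, 0], [t*e^{-3*t}, e^{-3*t}, t*e^{-3*t}], [0, 0, e^{-3*t}]]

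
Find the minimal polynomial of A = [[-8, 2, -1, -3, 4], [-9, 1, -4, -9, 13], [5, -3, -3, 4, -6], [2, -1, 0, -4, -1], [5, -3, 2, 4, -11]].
The characteristic polynomial factors as (x + 5)^5. The minimal polynomial is ∏(x - λ)^{k_λ} where k_λ is the size of the largest Jordan block at λ.

For λ = -5: rank(A + 5I) = 3, and the largest Jordan block has size 3 (the smallest k with rank((A + 5I)^k) = rank((A + 5I)^(k+1))).

So m_A(x) = (x + 5)^3.

m_A(x) = (x + 5)^3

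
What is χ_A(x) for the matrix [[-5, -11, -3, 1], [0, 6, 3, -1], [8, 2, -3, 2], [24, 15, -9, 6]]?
χ_A(x) = (x - 3)^3(x + 5)

xI - A = [[x + 5, 11, 3, -1], [0, x - 6, -3, 1], [-8, -2, x + 3, -2], [-24, -15, 9, x - 6]].

Expanding det(xI - A) along the first row:
det(xI - A) = + (x + 5)·det([[x - 6, -3, 1], [-2, x + 3, -2], [-15, 9, x - 6]]) - (11)·det([[0, -3, 1], [-8, x + 3, -2], [-24, 9, x - 6]]) + (3)·det([[0, x - 6, 1], [-8, -2, -2], [-24, -15, x - 6]]) - (-1)·det([[0, x - 6, -3], [-8, -2, x + 3], [-24, -15, 9]]).

Evaluating gives χ_A(x) = x^4 - 4x^3 - 18x^2 + 108x - 135 = (x - 3)^3(x + 5).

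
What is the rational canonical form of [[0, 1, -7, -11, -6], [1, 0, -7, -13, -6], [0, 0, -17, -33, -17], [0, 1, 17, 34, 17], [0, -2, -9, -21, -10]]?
The invariant factors of A (the non-unit diagonal entries of the Smith normal form of xI - A over ℚ[x]) are (x - 1)(x^2 - 3x + 1)^2, each dividing the next. The characteristic polynomial is their product, (x - 1)(x^2 - 3x + 1)^2.

The rational canonical form is the block-diagonal matrix of companion matrices C(f_i):
R = [[0, 0, 0, 0, 1], [1, 0, 0, 0, -7], [0, 1, 0, 0, 17], [0, 0, 1, 0, -17], [0, 0, 0, 1, 7]].

Note the characteristic polynomial does not split into linear factors over ℚ, so A has no Jordan form over ℚ; the rational canonical form exists over any field.

R = [[0, 0, 0, 0, 1], [1, 0, 0, 0, -7], [0, 1, 0, 0, 17], [0, 0, 1, 0, -17], [0, 0, 0, 1, 7]]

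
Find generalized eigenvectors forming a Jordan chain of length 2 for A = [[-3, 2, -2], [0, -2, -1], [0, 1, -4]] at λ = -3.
v_1 = [[-4, -2, -3]]^T, v_2 = [[2, 1, 1]]^T

We seek v_1 ∈ ker((A + 3I)^2) \ ker(A + 3I), then set v_{i+1} = (A + 3I) v_i.

One such chain is v_1 = [[-4, -2, -3]]^T, v_2 = [[2, 1, 1]]^T. Check: (A + 3I) v_2 = [[0, 0, 0]]^T = 0.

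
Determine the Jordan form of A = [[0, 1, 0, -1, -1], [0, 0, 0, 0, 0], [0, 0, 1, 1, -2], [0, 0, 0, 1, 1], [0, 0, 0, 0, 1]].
J = [[0, 1, 0, 0, 0], [0, 0, 0, 0, 0], [0, 0, 1, 1, 0], [0, 0, 0, 1, 1], [0, 0, 0, 0, 1]]

The characteristic polynomial is det(xI - A) = x^2(x - 1)^3, so the eigenvalues are 0 (algebraic multiplicity 2), 1 (algebraic multiplicity 3).

For λ = 0: rank(A) = 4, rank(A^2) = 3. The eigenspace has dimension 5 - 4 = 1, so there is 1 Jordan block; the rank sequence gives block sizes [2].

For λ = 1: rank(A - I) = 4, rank((A - I)^2) = 3, rank((A - I)^3) = 2. The eigenspace has dimension 5 - 4 = 1, so there is 1 Jordan block; the rank sequence gives block sizes [3].

Assembling the blocks gives the Jordan form J above.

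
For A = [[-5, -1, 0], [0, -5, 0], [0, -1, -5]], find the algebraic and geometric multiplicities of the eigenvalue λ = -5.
The characteristic polynomial is (x + 5)^3, so the factor x + 5 appears with exponent 3: the algebraic multiplicity is 3.

rank(A + 5I) = 1, so the eigenspace has dimension 3 - 1 = 2: the geometric multiplicity is 2.

Since 2 < 3, A is not diagonalizable.

algebraic multiplicity 3, geometric multiplicity 2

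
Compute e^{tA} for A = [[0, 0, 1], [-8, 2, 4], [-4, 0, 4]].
e^{tA} = [[(1 - 2*t)*e^{2*t}, 0, t*e^{2*t}], [-8*t*e^{2*t}, e^{2*t}, 4*t*e^{2*t}], [-4*t*e^{2*t}, 0, (2*t + 1)*e^{2*t}]]

A has Jordan form J = [[2, 1, 0], [0, 2, 0], [0, 0, 2]] with A = PJP^{-1}, so e^{tA} = P e^{tJ} P^{-1}.

For a Jordan block J_k(λ), e^{tJ_k(λ)} = e^{λt} · (I + tN + t^2 N^2/2! + ... + t^{k-1} N^{k-1}/(k-1)!) where N is the nilpotent superdiagonal part.

Assembling the blocks and conjugating back gives the entries of e^{tA} as shown above.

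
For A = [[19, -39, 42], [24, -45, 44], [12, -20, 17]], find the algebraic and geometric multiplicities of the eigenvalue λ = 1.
algebraic multiplicity 1, geometric multiplicity 1

The characteristic polynomial is (x - 1)(x + 5)^2, so the factor x - 1 appears with exponent 1: the algebraic multiplicity is 1.

rank(A - I) = 2, so the eigenspace has dimension 3 - 2 = 1: the geometric multiplicity is 1.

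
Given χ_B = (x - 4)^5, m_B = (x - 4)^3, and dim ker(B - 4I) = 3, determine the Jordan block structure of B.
Jordan blocks: (4, 3), (4, 1), (4, 1)

λ = 4: algebraic multiplicity 5 (exponent in χ_B), largest block size 3 (exponent in m_B), 3 blocks (geometric multiplicity). These force block sizes [3, 1, 1].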